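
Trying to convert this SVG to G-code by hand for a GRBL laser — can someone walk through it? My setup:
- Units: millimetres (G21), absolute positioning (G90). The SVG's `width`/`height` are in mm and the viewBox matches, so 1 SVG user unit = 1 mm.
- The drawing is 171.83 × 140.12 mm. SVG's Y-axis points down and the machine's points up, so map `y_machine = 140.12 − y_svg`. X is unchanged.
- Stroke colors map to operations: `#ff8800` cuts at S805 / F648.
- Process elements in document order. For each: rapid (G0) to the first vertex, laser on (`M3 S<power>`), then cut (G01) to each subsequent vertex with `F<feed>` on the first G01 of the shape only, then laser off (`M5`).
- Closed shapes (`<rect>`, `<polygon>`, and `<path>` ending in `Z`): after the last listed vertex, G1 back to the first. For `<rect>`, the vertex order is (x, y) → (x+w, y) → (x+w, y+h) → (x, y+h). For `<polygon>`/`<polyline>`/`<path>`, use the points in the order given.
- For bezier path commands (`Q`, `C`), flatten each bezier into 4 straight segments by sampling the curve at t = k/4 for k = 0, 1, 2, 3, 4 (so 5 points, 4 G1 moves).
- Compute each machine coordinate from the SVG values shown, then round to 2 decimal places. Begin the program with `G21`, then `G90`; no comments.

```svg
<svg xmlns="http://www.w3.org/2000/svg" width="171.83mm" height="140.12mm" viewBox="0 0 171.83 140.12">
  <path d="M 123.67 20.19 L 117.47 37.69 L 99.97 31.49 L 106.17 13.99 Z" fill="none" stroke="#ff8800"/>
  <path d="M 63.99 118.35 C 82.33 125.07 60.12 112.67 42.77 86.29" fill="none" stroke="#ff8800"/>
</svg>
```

viewBox `0 0 171.83 140.12` with mm width/height → 1 unit = 1 mm. Flip: y_m = 140.12 − y_svg.

**Shape 1** — `<path>` regular polygon, stroke `#ff8800` → cut (S805, F648). Machine vertices: (123.67,119.93) → (117.47,102.43) → (99.97,108.63) → (106.17,126.13) → (123.67,119.93). Closed: final G1 returns to the first vertex.

**Shape 2** — `<path>` cubic bezier, stroke `#ff8800` → cut (S805, F648). Control points (SVG): P0=(63.99,118.35), P1=(82.33,125.07), P2=(60.12,112.67), P3=(42.77,86.29); sampled at t=k/4. Machine vertices: (63.99,21.77) → (70.85,20.23) → (66.76,25.39) → (55.98,36.75) → (42.77,53.83). Open path.

G21
G90
G0 X123.67 Y119.93
M3 S805
G01 X117.47 Y102.43 F648
G01 X99.97 Y108.63
G01 X106.17 Y126.13
G01 X123.67 Y119.93
M5
G0 X63.99 Y21.77
M3 S805
G01 X70.85 Y20.23 F648
G01 X66.76 Y25.39
G01 X55.98 Y36.75
G01 X42.77 Y53.83
M5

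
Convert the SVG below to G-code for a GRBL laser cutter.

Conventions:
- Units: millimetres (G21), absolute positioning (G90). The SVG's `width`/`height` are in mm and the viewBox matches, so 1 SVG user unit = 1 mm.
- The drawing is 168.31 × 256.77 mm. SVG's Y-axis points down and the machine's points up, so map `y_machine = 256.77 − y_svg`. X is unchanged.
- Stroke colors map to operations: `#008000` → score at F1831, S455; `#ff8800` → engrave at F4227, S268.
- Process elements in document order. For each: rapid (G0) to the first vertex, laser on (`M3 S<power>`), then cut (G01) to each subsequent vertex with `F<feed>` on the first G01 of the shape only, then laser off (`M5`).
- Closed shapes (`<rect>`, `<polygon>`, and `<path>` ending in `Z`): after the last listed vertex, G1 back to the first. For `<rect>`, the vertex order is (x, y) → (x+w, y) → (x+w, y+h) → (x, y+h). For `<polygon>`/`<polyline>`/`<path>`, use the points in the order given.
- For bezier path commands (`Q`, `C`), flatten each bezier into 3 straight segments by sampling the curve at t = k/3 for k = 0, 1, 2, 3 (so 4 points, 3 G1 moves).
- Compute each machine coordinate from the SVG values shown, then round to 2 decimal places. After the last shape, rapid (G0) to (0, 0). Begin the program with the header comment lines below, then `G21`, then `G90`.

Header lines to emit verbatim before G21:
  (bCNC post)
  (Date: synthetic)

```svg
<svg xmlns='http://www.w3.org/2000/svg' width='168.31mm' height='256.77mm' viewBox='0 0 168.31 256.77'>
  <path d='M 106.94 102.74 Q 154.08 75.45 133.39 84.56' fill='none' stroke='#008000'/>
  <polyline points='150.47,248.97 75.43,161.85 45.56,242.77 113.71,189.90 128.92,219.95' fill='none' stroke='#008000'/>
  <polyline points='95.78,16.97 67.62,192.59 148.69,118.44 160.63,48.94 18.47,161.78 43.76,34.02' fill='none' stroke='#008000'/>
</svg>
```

(bCNC post)
(Date: synthetic)
G21
G90
G0 X106.94 Y154.03
M3 S455
G01 X130.83 Y168.18 F1831
G01 X139.65 Y174.24
G01 X133.39 Y172.21
M5
G0 X150.47 Y7.80
M3 S455
G01 X75.43 Y94.92 F1831
G01 X45.56 Y14.00
G01 X113.71 Y66.87
G01 X128.92 Y36.82
M5
G0 X95.78 Y239.80
M3 S455
G01 X67.62 Y64.18 F1831
G01 X148.69 Y138.33
G01 X160.63 Y207.83
G01 X18.47 Y94.99
G01 X43.76 Y222.75
M5
G0 X0.00 Y0.00

1 u = 1 mm; y_m = 256.77 − y.

[1] `<path>` quadratic bezier, #008000→score S455 F1831: (106.94,154.03) → (130.83,168.18) → (139.65,174.24) → (133.39,172.21)

[2] `<polyline>` open polyline, #008000→score S455 F1831: (150.47,7.80) → (75.43,94.92) → (45.56,14.00) → (113.71,66.87) → (128.92,36.82)

[3] `<polyline>` open polyline, #008000→score S455 F1831: (95.78,239.80) → (67.62,64.18) → (148.69,138.33) → (160.63,207.83) → (18.47,94.99) → (43.76,222.75)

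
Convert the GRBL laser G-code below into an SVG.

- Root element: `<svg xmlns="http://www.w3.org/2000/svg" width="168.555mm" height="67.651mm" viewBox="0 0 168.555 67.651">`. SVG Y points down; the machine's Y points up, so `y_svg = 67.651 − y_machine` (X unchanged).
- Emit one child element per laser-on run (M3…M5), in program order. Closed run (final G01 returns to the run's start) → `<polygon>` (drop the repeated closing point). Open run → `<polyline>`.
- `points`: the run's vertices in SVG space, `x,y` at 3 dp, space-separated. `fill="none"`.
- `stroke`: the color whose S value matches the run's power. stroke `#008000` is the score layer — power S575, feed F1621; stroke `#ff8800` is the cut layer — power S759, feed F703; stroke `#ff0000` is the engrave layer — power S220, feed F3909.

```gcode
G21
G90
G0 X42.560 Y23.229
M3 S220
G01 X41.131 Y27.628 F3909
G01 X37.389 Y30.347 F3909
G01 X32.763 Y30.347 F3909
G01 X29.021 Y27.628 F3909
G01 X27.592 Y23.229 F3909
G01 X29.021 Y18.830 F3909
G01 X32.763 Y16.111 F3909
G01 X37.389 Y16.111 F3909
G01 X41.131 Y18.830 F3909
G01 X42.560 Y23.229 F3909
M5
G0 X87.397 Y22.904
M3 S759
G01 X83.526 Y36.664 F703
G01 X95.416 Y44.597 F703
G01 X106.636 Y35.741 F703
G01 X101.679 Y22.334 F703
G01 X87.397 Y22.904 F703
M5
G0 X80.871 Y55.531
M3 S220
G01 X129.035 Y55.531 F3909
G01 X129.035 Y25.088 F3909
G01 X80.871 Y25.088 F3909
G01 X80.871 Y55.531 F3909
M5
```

<svg xmlns="http://www.w3.org/2000/svg" width="168.555mm" height="67.651mm" viewBox="0 0 168.555 67.651">
  <polygon points="42.560,44.422 41.131,40.023 37.389,37.304 32.763,37.304 29.021,40.023 27.592,44.422 29.021,48.821 32.763,51.540 37.389,51.540 41.131,48.821" fill="none" stroke="#ff0000"/>
  <polygon points="87.397,44.747 83.526,30.987 95.416,23.054 106.636,31.910 101.679,45.317" fill="none" stroke="#ff8800"/>
  <polygon points="80.871,12.120 129.035,12.120 129.035,42.563 80.871,42.563" fill="none" stroke="#ff0000"/>
</svg>

Each laser-on run becomes one SVG element. Flip Y back into SVG space with y_svg = 67.651 − y_machine.

Run 1: the run's S220 means `#ff0000` (engrave). The run returns to its start, so emit a `<polygon>` with points (Y-flipped): 42.560,44.422 41.131,40.023 37.389,37.304 32.763,37.304 29.021,40.023 27.592,44.422 29.021,48.821 32.763,51.540 37.389,51.540 41.131,48.821.

Run 2: the run's S759 means `#ff8800` (cut). The run returns to its start, so emit a `<polygon>` with points (Y-flipped): 87.397,44.747 83.526,30.987 95.416,23.054 106.636,31.910 101.679,45.317.

Run 3: S220 ⇒ engrave layer `#ff0000`. The run returns to its start, so emit a `<polygon>` with points (Y-flipped): 80.871,12.120 129.035,12.120 129.035,42.563 80.871,42.563.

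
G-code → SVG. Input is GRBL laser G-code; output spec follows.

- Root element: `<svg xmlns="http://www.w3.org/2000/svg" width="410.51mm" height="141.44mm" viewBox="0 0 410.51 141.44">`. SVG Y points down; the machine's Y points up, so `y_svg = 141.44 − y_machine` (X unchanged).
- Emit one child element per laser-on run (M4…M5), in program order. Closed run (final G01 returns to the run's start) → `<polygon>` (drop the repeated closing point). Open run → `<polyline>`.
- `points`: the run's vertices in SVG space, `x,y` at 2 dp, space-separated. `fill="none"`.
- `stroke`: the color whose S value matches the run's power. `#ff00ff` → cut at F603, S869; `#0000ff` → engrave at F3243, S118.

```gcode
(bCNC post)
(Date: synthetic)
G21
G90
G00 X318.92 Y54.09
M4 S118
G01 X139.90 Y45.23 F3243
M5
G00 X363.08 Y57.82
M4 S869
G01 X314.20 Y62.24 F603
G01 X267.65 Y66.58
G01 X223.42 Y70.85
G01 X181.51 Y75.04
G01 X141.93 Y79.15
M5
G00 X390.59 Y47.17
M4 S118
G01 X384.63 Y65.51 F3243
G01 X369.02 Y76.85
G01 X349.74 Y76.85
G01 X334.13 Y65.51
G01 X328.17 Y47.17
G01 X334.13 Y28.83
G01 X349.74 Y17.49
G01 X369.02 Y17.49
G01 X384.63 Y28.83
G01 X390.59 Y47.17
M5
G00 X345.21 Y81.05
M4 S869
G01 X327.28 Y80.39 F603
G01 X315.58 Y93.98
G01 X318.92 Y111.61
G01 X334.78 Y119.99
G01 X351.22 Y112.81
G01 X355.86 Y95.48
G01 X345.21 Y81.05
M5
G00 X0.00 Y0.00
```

<svg xmlns="http://www.w3.org/2000/svg" width="410.51mm" height="141.44mm" viewBox="0 0 410.51 141.44">
  <polyline points="318.92,87.35 139.90,96.21" fill="none" stroke="#0000ff"/>
  <polyline points="363.08,83.62 314.20,79.20 267.65,74.86 223.42,70.59 181.51,66.40 141.93,62.29" fill="none" stroke="#ff00ff"/>
  <polygon points="390.59,94.27 384.63,75.93 369.02,64.59 349.74,64.59 334.13,75.93 328.17,94.27 334.13,112.61 349.74,123.95 369.02,123.95 384.63,112.61" fill="none" stroke="#0000ff"/>
  <polygon points="345.21,60.39 327.28,61.05 315.58,47.46 318.92,29.83 334.78,21.45 351.22,28.63 355.86,45.96" fill="none" stroke="#ff00ff"/>
</svg>

y_svg = 141.44 − y_m.

[1] S118→`#0000ff` (engrave); open run; points: 318.92,87.35 139.90,96.21

[2] S869→`#ff00ff` (cut); open run; points: 363.08,83.62 314.20,79.20 267.65,74.86 223.42,70.59 181.51,66.40 141.93,62.29

[3] S118→`#0000ff` (engrave); closed run; points: 390.59,94.27 384.63,75.93 369.02,64.59 349.74,64.59 334.13,75.93 328.17,94.27 334.13,112.61 349.74,123.95 369.02,123.95 384.63,112.61

[4] S869→`#ff00ff` (cut); closed run; points: 345.21,60.39 327.28,61.05 315.58,47.46 318.92,29.83 334.78,21.45 351.22,28.63 355.86,45.96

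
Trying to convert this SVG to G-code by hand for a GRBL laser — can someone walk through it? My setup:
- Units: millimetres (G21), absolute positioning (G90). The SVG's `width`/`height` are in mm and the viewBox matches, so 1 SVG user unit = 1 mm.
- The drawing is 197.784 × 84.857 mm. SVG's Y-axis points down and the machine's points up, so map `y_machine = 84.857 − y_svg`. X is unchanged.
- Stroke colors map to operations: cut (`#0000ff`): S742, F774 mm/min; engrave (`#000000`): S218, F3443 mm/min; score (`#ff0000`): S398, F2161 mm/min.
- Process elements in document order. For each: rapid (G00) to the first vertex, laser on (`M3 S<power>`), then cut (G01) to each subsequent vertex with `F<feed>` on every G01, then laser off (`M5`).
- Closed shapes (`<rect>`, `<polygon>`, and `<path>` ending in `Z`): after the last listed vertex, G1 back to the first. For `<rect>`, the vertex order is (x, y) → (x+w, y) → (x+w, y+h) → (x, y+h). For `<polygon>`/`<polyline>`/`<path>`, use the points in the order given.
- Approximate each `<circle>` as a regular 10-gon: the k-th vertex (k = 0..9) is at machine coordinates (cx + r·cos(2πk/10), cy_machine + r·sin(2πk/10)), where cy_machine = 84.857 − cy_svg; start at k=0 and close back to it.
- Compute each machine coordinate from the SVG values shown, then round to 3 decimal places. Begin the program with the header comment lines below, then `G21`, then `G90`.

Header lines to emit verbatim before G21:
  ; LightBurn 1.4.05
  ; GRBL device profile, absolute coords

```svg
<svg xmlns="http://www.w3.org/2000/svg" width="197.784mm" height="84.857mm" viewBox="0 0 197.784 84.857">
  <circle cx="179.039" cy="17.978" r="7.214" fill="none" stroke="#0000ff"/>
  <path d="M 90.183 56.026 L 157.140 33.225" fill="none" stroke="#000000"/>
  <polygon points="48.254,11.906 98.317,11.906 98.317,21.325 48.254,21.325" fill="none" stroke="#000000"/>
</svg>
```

viewBox `0 0 197.784 84.857` with mm width/height → 1 unit = 1 mm. Flip: y_m = 84.857 − y_svg.

**Shape 1** — `<circle>` circle, stroke `#0000ff` → cut (S742, F774). Machine vertices: (186.253,66.879) → (184.875,71.119) → (181.268,73.740) → (176.810,73.740) → (173.203,71.119) → (171.825,66.879) → (173.203,62.639) → (176.810,60.018) → (181.268,60.018) → (184.875,62.639) → (186.253,66.879). Closed: final G1 returns to the first vertex.

**Shape 2** — `<path>` line segment, stroke `#000000` → engrave (S218, F3443). Machine vertices: (90.183,28.831) → (157.140,51.632). Open path.

**Shape 3** — `<polygon>` rectangle, stroke `#000000` → engrave (S218, F3443). Machine vertices: (48.254,72.951) → (98.317,72.951) → (98.317,63.532) → (48.254,63.532) → (48.254,72.951). Closed: final G1 returns to the first vertex.

; LightBurn 1.4.05
; GRBL device profile, absolute coords
G21
G90
G00 X186.253 Y66.879
M3 S742
G01 X184.875 Y71.119 F774
G01 X181.268 Y73.740 F774
G01 X176.810 Y73.740 F774
G01 X173.203 Y71.119 F774
G01 X171.825 Y66.879 F774
G01 X173.203 Y62.639 F774
G01 X176.810 Y60.018 F774
G01 X181.268 Y60.018 F774
G01 X184.875 Y62.639 F774
G01 X186.253 Y66.879 F774
M5
G00 X90.183 Y28.831
M3 S218
G01 X157.140 Y51.632 F3443
M5
G00 X48.254 Y72.951
M3 S218
G01 X98.317 Y72.951 F3443
G01 X98.317 Y63.532 F3443
G01 X48.254 Y63.532 F3443
G01 X48.254 Y72.951 F3443
M5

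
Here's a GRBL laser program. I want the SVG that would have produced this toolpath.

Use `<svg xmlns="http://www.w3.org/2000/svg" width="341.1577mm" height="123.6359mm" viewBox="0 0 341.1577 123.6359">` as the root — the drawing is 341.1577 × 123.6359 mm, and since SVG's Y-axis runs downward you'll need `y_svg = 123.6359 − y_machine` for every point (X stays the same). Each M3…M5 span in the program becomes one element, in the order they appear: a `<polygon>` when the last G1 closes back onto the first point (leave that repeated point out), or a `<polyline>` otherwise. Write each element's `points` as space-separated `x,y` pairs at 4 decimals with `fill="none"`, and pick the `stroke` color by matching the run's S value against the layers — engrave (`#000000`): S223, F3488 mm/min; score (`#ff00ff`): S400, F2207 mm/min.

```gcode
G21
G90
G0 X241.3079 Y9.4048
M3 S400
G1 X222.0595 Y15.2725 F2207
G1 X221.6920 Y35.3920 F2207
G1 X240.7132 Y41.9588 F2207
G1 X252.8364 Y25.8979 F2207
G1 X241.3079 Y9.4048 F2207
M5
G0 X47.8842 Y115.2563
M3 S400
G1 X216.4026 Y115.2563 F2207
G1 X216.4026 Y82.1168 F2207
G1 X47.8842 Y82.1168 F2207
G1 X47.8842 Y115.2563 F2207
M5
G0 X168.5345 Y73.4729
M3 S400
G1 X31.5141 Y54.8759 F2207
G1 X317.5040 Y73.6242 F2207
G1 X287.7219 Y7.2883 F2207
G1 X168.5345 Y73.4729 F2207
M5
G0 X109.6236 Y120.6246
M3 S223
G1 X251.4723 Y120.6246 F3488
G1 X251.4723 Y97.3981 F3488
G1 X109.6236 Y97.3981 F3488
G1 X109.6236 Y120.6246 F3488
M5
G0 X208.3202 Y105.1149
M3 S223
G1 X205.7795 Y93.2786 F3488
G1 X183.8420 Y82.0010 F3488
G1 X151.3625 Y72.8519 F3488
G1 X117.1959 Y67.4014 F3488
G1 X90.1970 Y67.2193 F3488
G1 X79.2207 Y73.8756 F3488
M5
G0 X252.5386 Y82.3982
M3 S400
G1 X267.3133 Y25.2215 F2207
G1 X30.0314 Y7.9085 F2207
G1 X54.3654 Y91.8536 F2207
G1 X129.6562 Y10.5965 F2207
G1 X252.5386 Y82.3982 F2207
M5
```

Each laser-on run becomes one SVG element. Flip Y back into SVG space with y_svg = 123.6359 − y_machine.

Run 1: S400 ⇒ score layer `#ff00ff`. The run returns to its start, so emit a `<polygon>` with points (Y-flipped): 241.3079,114.2311 222.0595,108.3634 221.6920,88.2439 240.7132,81.6771 252.8364,97.7380.

Run 2: the run's S400 means `#ff00ff` (score). The run returns to its start, so emit a `<polygon>` with points (Y-flipped): 47.8842,8.3796 216.4026,8.3796 216.4026,41.5191 47.8842,41.5191.

Run 3: S400 ⇒ score layer `#ff00ff`. The run returns to its start, so emit a `<polygon>` with points (Y-flipped): 168.5345,50.1630 31.5141,68.7600 317.5040,50.0117 287.7219,116.3476.

Run 4: S223 ⇒ engrave layer `#000000`. The run returns to its start, so emit a `<polygon>` with points (Y-flipped): 109.6236,3.0113 251.4723,3.0113 251.4723,26.2378 109.6236,26.2378.

Run 5: S223 ⇒ engrave layer `#000000`. The run is open, so emit a `<polyline>` with points (Y-flipped): 208.3202,18.5210 205.7795,30.3573 183.8420,41.6349 151.3625,50.7840 117.1959,56.2345 90.1970,56.4166 79.2207,49.7603.

Run 6: the run's S400 means `#ff00ff` (score). The run returns to its start, so emit a `<polygon>` with points (Y-flipped): 252.5386,41.2377 267.3133,98.4144 30.0314,115.7274 54.3654,31.7823 129.6562,113.0394.

<svg xmlns="http://www.w3.org/2000/svg" width="341.1577mm" height="123.6359mm" viewBox="0 0 341.1577 123.6359">
  <polygon points="241.3079,114.2311 222.0595,108.3634 221.6920,88.2439 240.7132,81.6771 252.8364,97.7380" fill="none" stroke="#ff00ff"/>
  <polygon points="47.8842,8.3796 216.4026,8.3796 216.4026,41.5191 47.8842,41.5191" fill="none" stroke="#ff00ff"/>
  <polygon points="168.5345,50.1630 31.5141,68.7600 317.5040,50.0117 287.7219,116.3476" fill="none" stroke="#ff00ff"/>
  <polygon points="109.6236,3.0113 251.4723,3.0113 251.4723,26.2378 109.6236,26.2378" fill="none" stroke="#000000"/>
  <polyline points="208.3202,18.5210 205.7795,30.3573 183.8420,41.6349 151.3625,50.7840 117.1959,56.2345 90.1970,56.4166 79.2207,49.7603" fill="none" stroke="#000000"/>
  <polygon points="252.5386,41.2377 267.3133,98.4144 30.0314,115.7274 54.3654,31.7823 129.6562,113.0394" fill="none" stroke="#ff00ff"/>
</svg>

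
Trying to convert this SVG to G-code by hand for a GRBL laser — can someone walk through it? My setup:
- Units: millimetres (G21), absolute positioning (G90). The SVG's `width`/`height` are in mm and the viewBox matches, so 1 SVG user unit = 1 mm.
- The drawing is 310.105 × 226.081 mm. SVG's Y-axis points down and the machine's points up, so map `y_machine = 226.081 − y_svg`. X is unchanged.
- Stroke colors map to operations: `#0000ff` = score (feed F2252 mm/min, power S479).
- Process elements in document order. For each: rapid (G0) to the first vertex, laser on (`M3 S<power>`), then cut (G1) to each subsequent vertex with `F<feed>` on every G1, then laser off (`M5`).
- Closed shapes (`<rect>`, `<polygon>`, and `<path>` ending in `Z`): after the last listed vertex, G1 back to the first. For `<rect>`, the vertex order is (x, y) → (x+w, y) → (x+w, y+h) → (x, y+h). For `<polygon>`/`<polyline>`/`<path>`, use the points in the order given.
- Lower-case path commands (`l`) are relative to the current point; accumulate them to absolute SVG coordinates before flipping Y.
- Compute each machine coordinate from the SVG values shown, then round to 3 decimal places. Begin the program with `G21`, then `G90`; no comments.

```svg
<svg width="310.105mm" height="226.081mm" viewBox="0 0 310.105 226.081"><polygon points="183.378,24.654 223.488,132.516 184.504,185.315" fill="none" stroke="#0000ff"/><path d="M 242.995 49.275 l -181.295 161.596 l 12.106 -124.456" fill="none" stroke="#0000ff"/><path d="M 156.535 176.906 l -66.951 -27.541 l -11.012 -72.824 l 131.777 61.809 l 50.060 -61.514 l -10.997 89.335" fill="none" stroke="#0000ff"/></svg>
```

G21
G90
G0 X183.378 Y201.427
M3 S479
G1 X223.488 Y93.565 F2252
G1 X184.504 Y40.766 F2252
G1 X183.378 Y201.427 F2252
M5
G0 X242.995 Y176.806
M3 S479
G1 X61.700 Y15.210 F2252
G1 X73.806 Y139.666 F2252
M5
G0 X156.535 Y49.175
M3 S479
G1 X89.584 Y76.716 F2252
G1 X78.572 Y149.540 F2252
G1 X210.349 Y87.731 F2252
G1 X260.409 Y149.245 F2252
G1 X249.412 Y59.910 F2252
M5

viewBox `0 0 310.105 226.081` with mm width/height → 1 unit = 1 mm. Flip: y_m = 226.081 − y_svg.

**Shape 1** — `<polygon>` closed polygon, stroke `#0000ff` → score (S479, F2252). Machine vertices: (183.378,201.427) → (223.488,93.565) → (184.504,40.766) → (183.378,201.427). Closed: final G1 returns to the first vertex.

**Shape 2** — `<path>` open polyline, stroke `#0000ff` → score (S479, F2252). Machine vertices: (242.995,176.806) → (61.700,15.210) → (73.806,139.666). Open path.

**Shape 3** — `<path>` open polyline, stroke `#0000ff` → score (S479, F2252). Machine vertices: (156.535,49.175) → (89.584,76.716) → (78.572,149.540) → (210.349,87.731) → (260.409,149.245) → (249.412,59.910). Open path.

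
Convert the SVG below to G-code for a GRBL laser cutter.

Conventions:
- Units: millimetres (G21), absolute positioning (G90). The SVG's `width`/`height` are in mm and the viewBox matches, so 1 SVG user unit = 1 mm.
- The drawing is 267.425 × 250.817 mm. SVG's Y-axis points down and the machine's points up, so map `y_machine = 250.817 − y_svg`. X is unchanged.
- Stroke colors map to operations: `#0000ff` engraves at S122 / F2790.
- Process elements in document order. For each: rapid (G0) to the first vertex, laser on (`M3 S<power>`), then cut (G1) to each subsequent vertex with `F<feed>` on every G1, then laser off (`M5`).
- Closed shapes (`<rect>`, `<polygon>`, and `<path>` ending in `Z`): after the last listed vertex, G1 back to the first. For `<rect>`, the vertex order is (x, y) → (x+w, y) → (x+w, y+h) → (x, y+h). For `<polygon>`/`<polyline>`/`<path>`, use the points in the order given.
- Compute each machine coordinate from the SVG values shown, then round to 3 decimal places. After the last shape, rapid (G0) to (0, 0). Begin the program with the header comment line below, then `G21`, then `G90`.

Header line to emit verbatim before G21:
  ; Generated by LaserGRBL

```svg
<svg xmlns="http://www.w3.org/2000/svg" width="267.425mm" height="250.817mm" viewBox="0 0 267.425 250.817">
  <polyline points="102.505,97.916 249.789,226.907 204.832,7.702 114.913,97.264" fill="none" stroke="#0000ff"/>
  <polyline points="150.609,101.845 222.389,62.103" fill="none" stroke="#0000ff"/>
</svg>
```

1 u = 1 mm; y_m = 250.817 − y.

[1] `<polyline>` open polyline, #0000ff→engrave S122 F2790: (102.505,152.901) → (249.789,23.910) → (204.832,243.115) → (114.913,153.553)

[2] `<polyline>` line segment, #0000ff→engrave S122 F2790: (150.609,148.972) → (222.389,188.714)

; Generated by LaserGRBL
G21
G90
G0 X102.505 Y152.901
M3 S122
G1 X249.789 Y23.910 F2790
G1 X204.832 Y243.115 F2790
G1 X114.913 Y153.553 F2790
M5
G0 X150.609 Y148.972
M3 S122
G1 X222.389 Y188.714 F2790
M5
G0 X0.000 Y0.000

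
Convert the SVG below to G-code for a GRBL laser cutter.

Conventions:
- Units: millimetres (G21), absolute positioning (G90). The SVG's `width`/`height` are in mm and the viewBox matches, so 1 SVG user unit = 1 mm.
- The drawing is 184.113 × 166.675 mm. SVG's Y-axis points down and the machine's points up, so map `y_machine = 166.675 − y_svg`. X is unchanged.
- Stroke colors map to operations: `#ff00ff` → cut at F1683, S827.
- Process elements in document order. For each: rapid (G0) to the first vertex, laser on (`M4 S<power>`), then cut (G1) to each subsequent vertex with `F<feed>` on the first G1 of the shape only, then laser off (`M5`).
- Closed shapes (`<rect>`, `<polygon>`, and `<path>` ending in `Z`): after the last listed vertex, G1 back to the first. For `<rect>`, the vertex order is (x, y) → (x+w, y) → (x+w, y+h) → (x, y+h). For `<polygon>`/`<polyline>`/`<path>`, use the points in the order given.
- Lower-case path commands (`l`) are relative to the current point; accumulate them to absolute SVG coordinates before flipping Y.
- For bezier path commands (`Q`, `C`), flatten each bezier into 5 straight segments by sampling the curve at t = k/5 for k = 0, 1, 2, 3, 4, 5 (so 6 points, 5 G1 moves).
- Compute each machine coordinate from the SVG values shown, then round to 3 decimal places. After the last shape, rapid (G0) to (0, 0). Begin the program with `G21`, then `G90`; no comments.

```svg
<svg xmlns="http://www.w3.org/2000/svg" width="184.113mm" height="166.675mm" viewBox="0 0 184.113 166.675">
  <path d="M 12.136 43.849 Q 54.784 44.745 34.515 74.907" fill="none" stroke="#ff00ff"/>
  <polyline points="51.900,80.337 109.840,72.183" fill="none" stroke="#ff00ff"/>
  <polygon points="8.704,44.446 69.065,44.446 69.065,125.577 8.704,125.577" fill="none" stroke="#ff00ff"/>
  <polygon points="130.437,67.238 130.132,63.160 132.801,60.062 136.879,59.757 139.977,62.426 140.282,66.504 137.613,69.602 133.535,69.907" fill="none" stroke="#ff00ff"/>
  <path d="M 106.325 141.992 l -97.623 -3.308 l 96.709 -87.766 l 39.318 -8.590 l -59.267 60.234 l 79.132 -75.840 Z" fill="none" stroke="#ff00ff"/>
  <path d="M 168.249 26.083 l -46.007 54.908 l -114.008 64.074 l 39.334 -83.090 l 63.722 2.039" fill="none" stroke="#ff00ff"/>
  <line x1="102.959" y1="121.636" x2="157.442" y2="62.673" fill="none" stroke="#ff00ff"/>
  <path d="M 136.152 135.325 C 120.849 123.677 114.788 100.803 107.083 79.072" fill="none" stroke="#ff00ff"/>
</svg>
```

1 u = 1 mm; y_m = 166.675 − y.

[1] `<path>` quadratic bezier, #ff00ff→cut S827 F1683: (12.136,122.826) → (26.679,121.297) → (36.188,117.427) → (40.663,111.215) → (40.106,102.662) → (34.515,91.768)

[2] `<polyline>` line segment, #ff00ff→cut S827 F1683: (51.900,86.338) → (109.840,94.492)

[3] `<polygon>` rectangle, #ff00ff→cut S827 F1683: (8.704,122.229) → (69.065,122.229) → (69.065,41.098) → (8.704,41.098) → (8.704,122.229) (closed)

[4] `<polygon>` regular polygon, #ff00ff→cut S827 F1683: (130.437,99.437) → (130.132,103.515) → (132.801,106.613) → (136.879,106.918) → (139.977,104.249) → (140.282,100.171) → (137.613,97.073) → (133.535,96.768) → (130.437,99.437) (closed)

[5] `<path>` closed polygon, #ff00ff→cut S827 F1683: (106.325,24.683) → (8.702,27.991) → (105.411,115.757) → (144.729,124.347) → (85.462,64.113) → (164.594,139.953) → (106.325,24.683) (closed)

[6] `<path>` open polyline, #ff00ff→cut S827 F1683: (168.249,140.592) → (122.242,85.684) → (8.234,21.610) → (47.568,104.700) → (111.290,102.661)

[7] `<line>` line segment, #ff00ff→cut S827 F1683: (102.959,45.039) → (157.442,104.002)

[8] `<path>` cubic bezier, #ff00ff→cut S827 F1683: (136.152,31.350) → (127.992,39.587) → (121.528,49.924) → (116.237,61.769) → (111.596,74.526) → (107.083,87.603)

G21
G90
G0 X12.136 Y122.826
M4 S827
G1 X26.679 Y121.297 F1683
G1 X36.188 Y117.427
G1 X40.663 Y111.215
G1 X40.106 Y102.662
G1 X34.515 Y91.768
M5
G0 X51.900 Y86.338
M4 S827
G1 X109.840 Y94.492 F1683
M5
G0 X8.704 Y122.229
M4 S827
G1 X69.065 Y122.229 F1683
G1 X69.065 Y41.098
G1 X8.704 Y41.098
G1 X8.704 Y122.229
M5
G0 X130.437 Y99.437
M4 S827
G1 X130.132 Y103.515 F1683
G1 X132.801 Y106.613
G1 X136.879 Y106.918
G1 X139.977 Y104.249
G1 X140.282 Y100.171
G1 X137.613 Y97.073
G1 X133.535 Y96.768
G1 X130.437 Y99.437
M5
G0 X106.325 Y24.683
M4 S827
G1 X8.702 Y27.991 F1683
G1 X105.411 Y115.757
G1 X144.729 Y124.347
G1 X85.462 Y64.113
G1 X164.594 Y139.953
G1 X106.325 Y24.683
M5
G0 X168.249 Y140.592
M4 S827
G1 X122.242 Y85.684 F1683
G1 X8.234 Y21.610
G1 X47.568 Y104.700
G1 X111.290 Y102.661
M5
G0 X102.959 Y45.039
M4 S827
G1 X157.442 Y104.002 F1683
M5
G0 X136.152 Y31.350
M4 S827
G1 X127.992 Y39.587 F1683
G1 X121.528 Y49.924
G1 X116.237 Y61.769
G1 X111.596 Y74.526
G1 X107.083 Y87.603
M5
G0 X0.000 Y0.000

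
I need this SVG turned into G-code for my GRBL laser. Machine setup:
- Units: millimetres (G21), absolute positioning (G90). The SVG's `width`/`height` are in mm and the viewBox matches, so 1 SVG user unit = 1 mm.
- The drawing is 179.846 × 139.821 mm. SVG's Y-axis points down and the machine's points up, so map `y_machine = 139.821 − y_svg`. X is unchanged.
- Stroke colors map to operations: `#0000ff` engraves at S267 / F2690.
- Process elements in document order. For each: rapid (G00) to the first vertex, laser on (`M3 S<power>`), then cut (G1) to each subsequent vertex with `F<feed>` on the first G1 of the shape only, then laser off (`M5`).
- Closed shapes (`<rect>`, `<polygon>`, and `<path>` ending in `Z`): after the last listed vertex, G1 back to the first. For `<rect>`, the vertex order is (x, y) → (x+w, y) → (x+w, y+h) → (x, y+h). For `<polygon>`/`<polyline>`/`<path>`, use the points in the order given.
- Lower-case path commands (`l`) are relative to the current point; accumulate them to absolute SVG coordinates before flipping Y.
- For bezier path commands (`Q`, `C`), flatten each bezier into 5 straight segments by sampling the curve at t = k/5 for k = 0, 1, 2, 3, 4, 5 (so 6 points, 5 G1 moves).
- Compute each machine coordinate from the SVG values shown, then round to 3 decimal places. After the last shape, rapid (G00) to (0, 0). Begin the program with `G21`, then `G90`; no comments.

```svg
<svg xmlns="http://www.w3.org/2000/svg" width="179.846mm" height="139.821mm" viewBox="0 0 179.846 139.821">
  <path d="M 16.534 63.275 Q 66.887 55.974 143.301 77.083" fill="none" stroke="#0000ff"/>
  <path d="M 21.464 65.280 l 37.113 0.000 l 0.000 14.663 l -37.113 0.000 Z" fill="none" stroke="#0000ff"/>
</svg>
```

G21
G90
G00 X16.534 Y76.546
M3 S267
G1 X37.718 Y78.330 F2690
G1 X60.986 Y77.841
G1 X86.340 Y75.080
G1 X113.778 Y70.045
G1 X143.301 Y62.738
M5
G00 X21.464 Y74.541
M3 S267
G1 X58.577 Y74.541 F2690
G1 X58.577 Y59.878
G1 X21.464 Y59.878
G1 X21.464 Y74.541
M5
G00 X0.000 Y0.000

1 u = 1 mm; y_m = 139.821 − y.

[1] `<path>` quadratic bezier, #0000ff→engrave S267 F2690: (16.534,76.546) → (37.718,78.330) → (60.986,77.841) → (86.340,75.080) → (113.778,70.045) → (143.301,62.738)

[2] `<path>` rectangle, #0000ff→engrave S267 F2690: (21.464,74.541) → (58.577,74.541) → (58.577,59.878) → (21.464,59.878) → (21.464,74.541) (closed)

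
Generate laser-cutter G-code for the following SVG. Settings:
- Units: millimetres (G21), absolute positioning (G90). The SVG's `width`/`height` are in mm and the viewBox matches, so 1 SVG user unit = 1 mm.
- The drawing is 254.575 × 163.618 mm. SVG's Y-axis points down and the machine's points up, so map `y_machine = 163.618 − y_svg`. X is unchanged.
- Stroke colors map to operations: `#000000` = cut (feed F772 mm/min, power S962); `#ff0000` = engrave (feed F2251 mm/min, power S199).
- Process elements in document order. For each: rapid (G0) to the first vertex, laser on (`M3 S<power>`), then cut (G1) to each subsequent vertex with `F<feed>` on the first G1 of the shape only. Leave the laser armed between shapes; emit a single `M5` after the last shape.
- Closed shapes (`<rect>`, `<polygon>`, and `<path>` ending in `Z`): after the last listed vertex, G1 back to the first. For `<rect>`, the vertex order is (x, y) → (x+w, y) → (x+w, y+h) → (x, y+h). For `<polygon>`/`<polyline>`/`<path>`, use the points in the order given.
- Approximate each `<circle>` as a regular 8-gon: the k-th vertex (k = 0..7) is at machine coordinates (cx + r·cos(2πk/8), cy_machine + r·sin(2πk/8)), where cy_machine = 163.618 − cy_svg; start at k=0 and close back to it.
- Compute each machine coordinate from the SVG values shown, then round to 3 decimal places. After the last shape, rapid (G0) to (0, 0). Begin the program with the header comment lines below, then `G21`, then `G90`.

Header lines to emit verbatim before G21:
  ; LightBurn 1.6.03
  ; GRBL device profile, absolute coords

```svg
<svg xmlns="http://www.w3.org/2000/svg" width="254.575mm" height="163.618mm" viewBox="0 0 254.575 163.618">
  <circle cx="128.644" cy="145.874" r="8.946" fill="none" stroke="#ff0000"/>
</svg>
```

Since the viewBox matches the mm dimensions, user units are millimetres directly. The only transform is the Y-flip y_m = 163.618 − y_svg.

Shape 1 is a circle drawn with `<circle>`. Its stroke #ff0000 means engrave at S199, F2251. After flipping Y the toolpath is (137.590,17.744) → (134.970,24.070) → (128.644,26.690) → (122.318,24.070) → (119.698,17.744) → (122.318,11.418) → (128.644,8.798) → (134.970,11.418) → (137.590,17.744), returning to the start.

; LightBurn 1.6.03
; GRBL device profile, absolute coords
G21
G90
G0 X137.590 Y17.744
M3 S199
G1 X134.970 Y24.070 F2251
G1 X128.644 Y26.690
G1 X122.318 Y24.070
G1 X119.698 Y17.744
G1 X122.318 Y11.418
G1 X128.644 Y8.798
G1 X134.970 Y11.418
G1 X137.590 Y17.744
M5
G0 X0.000 Y0.000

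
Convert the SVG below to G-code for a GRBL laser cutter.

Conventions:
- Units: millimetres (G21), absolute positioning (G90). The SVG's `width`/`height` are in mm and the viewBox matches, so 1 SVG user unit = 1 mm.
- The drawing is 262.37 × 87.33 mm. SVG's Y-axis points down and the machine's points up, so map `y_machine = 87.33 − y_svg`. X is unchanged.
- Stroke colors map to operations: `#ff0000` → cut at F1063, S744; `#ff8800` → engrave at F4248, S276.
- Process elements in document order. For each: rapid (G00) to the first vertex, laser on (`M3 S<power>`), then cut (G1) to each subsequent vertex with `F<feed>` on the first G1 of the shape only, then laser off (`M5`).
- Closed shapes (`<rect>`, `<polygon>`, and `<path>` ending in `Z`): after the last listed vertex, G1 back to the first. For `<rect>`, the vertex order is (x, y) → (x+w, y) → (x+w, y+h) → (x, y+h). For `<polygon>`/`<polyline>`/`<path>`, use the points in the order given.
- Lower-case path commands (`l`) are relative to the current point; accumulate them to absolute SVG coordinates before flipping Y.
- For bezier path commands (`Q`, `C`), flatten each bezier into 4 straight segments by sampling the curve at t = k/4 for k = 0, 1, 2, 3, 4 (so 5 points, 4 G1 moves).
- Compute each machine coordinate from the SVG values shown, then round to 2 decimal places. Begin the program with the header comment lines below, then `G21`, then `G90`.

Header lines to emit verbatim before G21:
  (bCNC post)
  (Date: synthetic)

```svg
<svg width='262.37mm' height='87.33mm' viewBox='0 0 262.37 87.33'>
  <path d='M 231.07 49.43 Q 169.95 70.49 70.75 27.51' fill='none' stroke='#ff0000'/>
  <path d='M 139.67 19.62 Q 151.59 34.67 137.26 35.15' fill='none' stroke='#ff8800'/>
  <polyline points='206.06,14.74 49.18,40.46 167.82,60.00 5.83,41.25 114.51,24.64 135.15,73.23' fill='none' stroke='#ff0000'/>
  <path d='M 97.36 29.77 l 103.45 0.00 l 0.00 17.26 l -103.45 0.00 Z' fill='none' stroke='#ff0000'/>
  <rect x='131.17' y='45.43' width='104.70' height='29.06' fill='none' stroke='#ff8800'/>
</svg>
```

1 u = 1 mm; y_m = 87.33 − y.

[1] `<path>` quadratic bezier, #ff0000→cut S744 F1063: (231.07,37.90) → (198.13,31.37) → (160.43,32.85) → (117.97,42.33) → (70.75,59.82)

[2] `<path>` quadratic bezier, #ff8800→engrave S276 F4248: (139.67,67.71) → (143.99,61.10) → (145.03,56.30) → (142.78,53.33) → (137.26,52.18)

[3] `<polyline>` open polyline, #ff0000→cut S744 F1063: (206.06,72.59) → (49.18,46.87) → (167.82,27.33) → (5.83,46.08) → (114.51,62.69) → (135.15,14.10)

[4] `<path>` rectangle, #ff0000→cut S744 F1063: (97.36,57.56) → (200.81,57.56) → (200.81,40.30) → (97.36,40.30) → (97.36,57.56) (closed)

[5] `<rect>` rectangle, #ff8800→engrave S276 F4248: (131.17,41.90) → (235.87,41.90) → (235.87,12.84) → (131.17,12.84) → (131.17,41.90) (closed)

(bCNC post)
(Date: synthetic)
G21
G90
G00 X231.07 Y37.90
M3 S744
G1 X198.13 Y31.37 F1063
G1 X160.43 Y32.85
G1 X117.97 Y42.33
G1 X70.75 Y59.82
M5
G00 X139.67 Y67.71
M3 S276
G1 X143.99 Y61.10 F4248
G1 X145.03 Y56.30
G1 X142.78 Y53.33
G1 X137.26 Y52.18
M5
G00 X206.06 Y72.59
M3 S744
G1 X49.18 Y46.87 F1063
G1 X167.82 Y27.33
G1 X5.83 Y46.08
G1 X114.51 Y62.69
G1 X135.15 Y14.10
M5
G00 X97.36 Y57.56
M3 S744
G1 X200.81 Y57.56 F1063
G1 X200.81 Y40.30
G1 X97.36 Y40.30
G1 X97.36 Y57.56
M5
G00 X131.17 Y41.90
M3 S276
G1 X235.87 Y41.90 F4248
G1 X235.87 Y12.84
G1 X131.17 Y12.84
G1 X131.17 Y41.90
M5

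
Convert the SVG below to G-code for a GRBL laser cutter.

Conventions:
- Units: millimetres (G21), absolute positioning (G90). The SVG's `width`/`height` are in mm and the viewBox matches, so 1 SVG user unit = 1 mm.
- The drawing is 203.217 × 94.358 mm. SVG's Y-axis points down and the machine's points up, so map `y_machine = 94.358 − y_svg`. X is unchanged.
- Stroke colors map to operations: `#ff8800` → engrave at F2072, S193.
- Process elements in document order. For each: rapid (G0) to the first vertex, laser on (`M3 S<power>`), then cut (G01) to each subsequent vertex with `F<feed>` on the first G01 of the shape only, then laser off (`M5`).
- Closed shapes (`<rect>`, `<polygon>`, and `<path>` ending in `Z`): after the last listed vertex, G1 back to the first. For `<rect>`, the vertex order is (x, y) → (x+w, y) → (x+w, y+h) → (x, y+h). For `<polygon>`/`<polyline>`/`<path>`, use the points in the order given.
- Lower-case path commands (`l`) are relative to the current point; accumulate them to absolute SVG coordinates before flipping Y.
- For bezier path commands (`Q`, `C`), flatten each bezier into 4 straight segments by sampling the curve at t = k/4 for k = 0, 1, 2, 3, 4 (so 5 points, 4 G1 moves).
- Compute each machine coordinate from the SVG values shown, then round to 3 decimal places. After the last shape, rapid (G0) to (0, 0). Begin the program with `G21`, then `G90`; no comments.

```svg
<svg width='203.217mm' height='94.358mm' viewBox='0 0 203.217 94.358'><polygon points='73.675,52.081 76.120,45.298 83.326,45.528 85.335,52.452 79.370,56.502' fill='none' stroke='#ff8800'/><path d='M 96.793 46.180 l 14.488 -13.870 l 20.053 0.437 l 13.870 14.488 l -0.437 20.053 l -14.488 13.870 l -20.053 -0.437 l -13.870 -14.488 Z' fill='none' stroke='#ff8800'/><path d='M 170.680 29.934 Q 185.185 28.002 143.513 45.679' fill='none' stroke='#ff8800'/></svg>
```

viewBox `0 0 203.217 94.358` with mm width/height → 1 unit = 1 mm. Flip: y_m = 94.358 − y_svg.

**Shape 1** — `<polygon>` regular polygon, stroke `#ff8800` → engrave (S193, F2072). Machine vertices: (73.675,42.277) → (76.120,49.060) → (83.326,48.830) → (85.335,41.906) → (79.370,37.856) → (73.675,42.277). Closed: final G1 returns to the first vertex.

**Shape 2** — `<path>` regular polygon, stroke `#ff8800` → engrave (S193, F2072). Machine vertices: (96.793,48.178) → (111.281,62.048) → (131.334,61.611) → (145.204,47.123) → (144.767,27.070) → (130.279,13.200) → (110.226,13.637) → (96.356,28.125) → (96.793,48.178). Closed: final G1 returns to the first vertex.

**Shape 3** — `<path>` quadratic bezier, stroke `#ff8800` → engrave (S193, F2072). Control points (SVG): P0=(170.680,29.934), P1=(185.185,28.002), P2=(143.513,45.679); sampled at t=k/4. Machine vertices: (170.680,64.424) → (174.421,64.164) → (171.141,61.454) → (160.838,56.292) → (143.513,48.679). Open path.

G21
G90
G0 X73.675 Y42.277
M3 S193
G01 X76.120 Y49.060 F2072
G01 X83.326 Y48.830
G01 X85.335 Y41.906
G01 X79.370 Y37.856
G01 X73.675 Y42.277
M5
G0 X96.793 Y48.178
M3 S193
G01 X111.281 Y62.048 F2072
G01 X131.334 Y61.611
G01 X145.204 Y47.123
G01 X144.767 Y27.070
G01 X130.279 Y13.200
G01 X110.226 Y13.637
G01 X96.356 Y28.125
G01 X96.793 Y48.178
M5
G0 X170.680 Y64.424
M3 S193
G01 X174.421 Y64.164 F2072
G01 X171.141 Y61.454
G01 X160.838 Y56.292
G01 X143.513 Y48.679
M5
G0 X0.000 Y0.000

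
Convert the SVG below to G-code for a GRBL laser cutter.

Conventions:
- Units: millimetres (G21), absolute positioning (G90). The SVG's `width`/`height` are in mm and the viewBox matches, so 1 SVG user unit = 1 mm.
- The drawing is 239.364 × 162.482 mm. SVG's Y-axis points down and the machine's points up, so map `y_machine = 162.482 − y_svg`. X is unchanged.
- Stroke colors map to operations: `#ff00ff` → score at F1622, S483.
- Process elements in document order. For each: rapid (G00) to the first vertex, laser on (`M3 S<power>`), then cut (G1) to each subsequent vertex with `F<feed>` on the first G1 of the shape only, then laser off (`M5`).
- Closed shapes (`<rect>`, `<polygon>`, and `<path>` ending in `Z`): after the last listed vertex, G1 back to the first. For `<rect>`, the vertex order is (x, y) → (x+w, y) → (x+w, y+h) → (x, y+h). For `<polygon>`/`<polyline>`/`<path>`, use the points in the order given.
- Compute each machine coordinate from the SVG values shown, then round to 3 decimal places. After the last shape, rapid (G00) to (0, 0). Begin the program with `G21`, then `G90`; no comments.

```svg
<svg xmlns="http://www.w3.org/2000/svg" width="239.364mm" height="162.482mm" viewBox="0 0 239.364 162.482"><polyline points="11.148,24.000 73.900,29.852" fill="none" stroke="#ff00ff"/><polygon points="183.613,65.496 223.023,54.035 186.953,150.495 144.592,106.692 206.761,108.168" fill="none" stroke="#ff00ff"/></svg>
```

viewBox `0 0 239.364 162.482` with mm width/height → 1 unit = 1 mm. Flip: y_m = 162.482 − y_svg.

**Shape 1** — `<polyline>` line segment, stroke `#ff00ff` → score (S483, F1622). Machine vertices: (11.148,138.482) → (73.900,132.630). Open path.

**Shape 2** — `<polygon>` closed polygon, stroke `#ff00ff` → score (S483, F1622). Machine vertices: (183.613,96.986) → (223.023,108.447) → (186.953,11.987) → (144.592,55.790) → (206.761,54.314) → (183.613,96.986). Closed: final G1 returns to the first vertex.

G21
G90
G00 X11.148 Y138.482
M3 S483
G1 X73.900 Y132.630 F1622
M5
G00 X183.613 Y96.986
M3 S483
G1 X223.023 Y108.447 F1622
G1 X186.953 Y11.987
G1 X144.592 Y55.790
G1 X206.761 Y54.314
G1 X183.613 Y96.986
M5
G00 X0.000 Y0.000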